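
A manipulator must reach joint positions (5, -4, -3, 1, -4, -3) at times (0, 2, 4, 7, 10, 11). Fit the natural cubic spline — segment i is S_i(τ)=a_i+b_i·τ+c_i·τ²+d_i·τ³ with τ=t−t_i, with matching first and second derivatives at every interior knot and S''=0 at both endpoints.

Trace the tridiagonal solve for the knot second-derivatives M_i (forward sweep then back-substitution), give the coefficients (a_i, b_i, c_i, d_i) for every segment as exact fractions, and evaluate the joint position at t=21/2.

Δ: Δ0=-9/2, Δ1=1/2, Δ2=4/3, Δ3=-5/3, Δ4=1
row 1: diag=8, rhs=30; c'=1/4, d'=15/4
row 2: denom=10−2·1/4=19/2; d'=(5−2·15/4)/(19/2)=-5/19
row 3: denom=12−3·6/19=210/19; d'=(-18−3·-5/19)/(210/19)=-109/70
row 4: denom=8−3·19/70=503/70; d'=(16−3·-109/70)/(503/70)=1447/503
back: M4=1447/503
back: M3=-109/70−19/70·1447/503=-1176/503
back: M2=-5/19−6/19·-1176/503=239/503
back: M1=15/4−1/4·239/503=3653/1006
M: M0=0, M1=3653/1006, M2=239/503, M3=-1176/503, M4=1447/503, M5=0
seg 0: a=5, c=M0/2=0, d=(M1−M0)/(6·2)=3653/12072, b=Δ0−h0·(2M0+M1)/6=-8617/1509
seg 1: a=-4, c=M1/2=3653/2012, d=(M2−M1)/(6·2)=-3175/12072, b=Δ1−h1·(2M1+M2)/6=-6275/3018
seg 2: a=-3, c=M2/2=239/1006, d=(M3−M2)/(6·3)=-1415/9054, b=Δ2−h2·(2M2+M3)/6=3059/1509
seg 3: a=1, c=M3/2=-588/503, d=(M4−M3)/(6·3)=2623/9054, b=Δ3−h3·(2M3+M4)/6=-2315/3018
seg 4: a=-4, c=M4/2=1447/1006, d=(M5−M4)/(6·1)=-1447/3018, b=Δ4−h4·(2M4+M5)/6=62/1509
t_q=21/2 → seg 4, τ=1/2; S=-4+62/1509·τ+1447/1006·τ²+-1447/3018·τ³=-29615/8048

  seg 0: a=5 b=-8617/1509 c=0 d=3653/12072
  seg 1: a=-4 b=-6275/3018 c=3653/2012 d=-3175/12072
  seg 2: a=-3 b=3059/1509 c=239/1006 d=-1415/9054
  seg 3: a=1 b=-2315/3018 c=-588/503 d=2623/9054
  seg 4: a=-4 b=62/1509 c=1447/1006 d=-1447/3018
S(21/2) = -29615/8048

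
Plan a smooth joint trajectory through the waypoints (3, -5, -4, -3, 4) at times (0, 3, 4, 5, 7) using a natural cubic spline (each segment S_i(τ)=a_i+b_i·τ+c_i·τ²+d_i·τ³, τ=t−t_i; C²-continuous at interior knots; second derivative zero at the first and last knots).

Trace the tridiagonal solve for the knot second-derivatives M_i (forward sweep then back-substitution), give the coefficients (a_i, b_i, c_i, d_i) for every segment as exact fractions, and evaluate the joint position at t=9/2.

Δ: Δ0=-8/3, Δ1=1, Δ2=1, Δ3=7/2
row 1: diag=8, rhs=22; c'=1/8, d'=11/4
row 2: denom=4−1·1/8=31/8; d'=(0−1·11/4)/(31/8)=-22/31
row 3: denom=6−1·8/31=178/31; d'=(15−1·-22/31)/(178/31)=487/178
back: M3=487/178
back: M2=-22/31−8/31·487/178=-126/89
back: M1=11/4−1/8·-126/89=521/178
M: M0=0, M1=521/178, M2=-126/89, M3=487/178, M4=0
seg 0: a=3, c=M0/2=0, d=(M1−M0)/(6·3)=521/3204, b=Δ0−h0·(2M0+M1)/6=-4411/1068
seg 1: a=-5, c=M1/2=521/356, d=(M2−M1)/(6·1)=-773/1068, b=Δ1−h1·(2M1+M2)/6=139/534
seg 2: a=-4, c=M2/2=-63/89, d=(M3−M2)/(6·1)=739/1068, b=Δ2−h2·(2M2+M3)/6=1085/1068
seg 3: a=-3, c=M3/2=487/356, d=(M4−M3)/(6·2)=-487/2136, b=Δ3−h3·(2M3+M4)/6=895/534
t_q=9/2 → seg 2, τ=1/2; S=-4+1085/1068·τ+-63/89·τ²+739/1068·τ³=-10203/2848

  seg 0: a=3 b=-4411/1068 c=0 d=521/3204
  seg 1: a=-5 b=139/534 c=521/356 d=-773/1068
  seg 2: a=-4 b=1085/1068 c=-63/89 d=739/1068
  seg 3: a=-3 b=895/534 c=487/356 d=-487/2136
S(9/2) = -10203/2848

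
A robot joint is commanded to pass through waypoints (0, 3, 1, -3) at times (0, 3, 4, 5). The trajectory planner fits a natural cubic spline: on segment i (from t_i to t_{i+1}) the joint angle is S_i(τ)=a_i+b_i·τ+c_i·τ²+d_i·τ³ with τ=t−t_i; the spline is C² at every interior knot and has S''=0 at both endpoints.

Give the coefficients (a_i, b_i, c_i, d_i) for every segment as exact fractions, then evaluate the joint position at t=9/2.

  seg 0: a=0 b=61/31 c=0 d=-10/93
  seg 1: a=3 b=-29/31 c=-30/31 d=-3/31
  seg 2: a=1 b=-98/31 c=-39/31 d=13/31
S(9/2) = -209/248

Δ: Δ0=1, Δ1=-2, Δ2=-4
row 1: diag=8, rhs=-18; c'=1/8, d'=-9/4
row 2: denom=4−1·1/8=31/8; d'=(-12−1·-9/4)/(31/8)=-78/31
back: M2=-78/31
back: M1=-9/4−1/8·-78/31=-60/31
M: M0=0, M1=-60/31, M2=-78/31, M3=0
seg 0: a=0, c=M0/2=0, d=(M1−M0)/(6·3)=-10/93, b=Δ0−h0·(2M0+M1)/6=61/31
seg 1: a=3, c=M1/2=-30/31, d=(M2−M1)/(6·1)=-3/31, b=Δ1−h1·(2M1+M2)/6=-29/31
seg 2: a=1, c=M2/2=-39/31, d=(M3−M2)/(6·1)=13/31, b=Δ2−h2·(2M2+M3)/6=-98/31
t_q=9/2 → seg 2, τ=1/2; S=1+-98/31·τ+-39/31·τ²+13/31·τ³=-209/248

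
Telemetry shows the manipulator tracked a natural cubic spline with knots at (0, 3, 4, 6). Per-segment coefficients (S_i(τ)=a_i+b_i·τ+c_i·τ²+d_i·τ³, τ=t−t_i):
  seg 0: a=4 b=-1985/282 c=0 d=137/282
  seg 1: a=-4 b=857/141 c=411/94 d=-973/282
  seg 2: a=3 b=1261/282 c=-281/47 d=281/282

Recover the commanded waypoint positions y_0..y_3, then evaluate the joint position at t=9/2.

y_0=4 y_1=-4 y_2=3 y_3=-4
S(9/2) = 2907/752

y_0 = S_0(0) = a_0 = 4
y_1 = S_1(0) = a_1 = -4
y_2 = S_2(0) = a_2 = 3
y_3 = S_2(2) = -4
t_q=9/2 is in segment 2 (τ=1/2); S_2(τ)=2907/752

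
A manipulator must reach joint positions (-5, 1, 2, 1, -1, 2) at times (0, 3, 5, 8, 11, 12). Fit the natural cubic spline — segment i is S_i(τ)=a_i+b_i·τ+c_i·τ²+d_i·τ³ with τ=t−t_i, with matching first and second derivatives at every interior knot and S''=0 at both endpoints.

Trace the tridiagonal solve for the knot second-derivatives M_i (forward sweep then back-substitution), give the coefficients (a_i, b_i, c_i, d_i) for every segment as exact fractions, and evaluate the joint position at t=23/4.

  seg 0: a=-5 b=1037/424 c=0 d=-21/424
  seg 1: a=1 b=235/212 c=-189/424 d=15/212
  seg 2: a=2 b=37/212 c=-9/424 d=-565/11448
  seg 3: a=1 b=-545/424 c=-74/159 d=2563/11448
  seg 4: a=-1 b=417/212 c=657/424 d=-219/424
S(23/4) = 56935/27136

Δ: Δ0=2, Δ1=1/2, Δ2=-1/3, Δ3=-2/3, Δ4=3
row 1: diag=10, rhs=-9; c'=1/5, d'=-9/10
row 2: denom=10−2·1/5=48/5; d'=(-5−2·-9/10)/(48/5)=-1/3
row 3: denom=12−3·5/16=177/16; d'=(-2−3·-1/3)/(177/16)=-16/177
row 4: denom=8−3·16/59=424/59; d'=(22−3·-16/177)/(424/59)=657/212
back: M4=657/212
back: M3=-16/177−16/59·657/212=-148/159
back: M2=-1/3−5/16·-148/159=-9/212
back: M1=-9/10−1/5·-9/212=-189/212
M: M0=0, M1=-189/212, M2=-9/212, M3=-148/159, M4=657/212, M5=0
seg 0: a=-5, c=M0/2=0, d=(M1−M0)/(6·3)=-21/424, b=Δ0−h0·(2M0+M1)/6=1037/424
seg 1: a=1, c=M1/2=-189/424, d=(M2−M1)/(6·2)=15/212, b=Δ1−h1·(2M1+M2)/6=235/212
seg 2: a=2, c=M2/2=-9/424, d=(M3−M2)/(6·3)=-565/11448, b=Δ2−h2·(2M2+M3)/6=37/212
seg 3: a=1, c=M3/2=-74/159, d=(M4−M3)/(6·3)=2563/11448, b=Δ3−h3·(2M3+M4)/6=-545/424
seg 4: a=-1, c=M4/2=657/424, d=(M5−M4)/(6·1)=-219/424, b=Δ4−h4·(2M4+M5)/6=417/212
t_q=23/4 → seg 2, τ=3/4; S=2+37/212·τ+-9/424·τ²+-565/11448·τ³=56935/27136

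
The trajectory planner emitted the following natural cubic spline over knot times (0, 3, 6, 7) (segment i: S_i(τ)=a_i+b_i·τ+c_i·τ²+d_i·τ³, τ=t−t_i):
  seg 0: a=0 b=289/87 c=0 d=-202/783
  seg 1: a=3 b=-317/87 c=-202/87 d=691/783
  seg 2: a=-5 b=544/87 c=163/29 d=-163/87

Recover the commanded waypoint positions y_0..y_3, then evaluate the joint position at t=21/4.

y_0=0 y_1=3 y_2=-5 y_3=5
S(21/4) = -12807/1856

y_0 = S_0(0) = a_0 = 0
y_1 = S_1(0) = a_1 = 3
y_2 = S_2(0) = a_2 = -5
y_3 = S_2(1) = 5
t_q=21/4 is in segment 1 (τ=9/4); S_1(τ)=-12807/1856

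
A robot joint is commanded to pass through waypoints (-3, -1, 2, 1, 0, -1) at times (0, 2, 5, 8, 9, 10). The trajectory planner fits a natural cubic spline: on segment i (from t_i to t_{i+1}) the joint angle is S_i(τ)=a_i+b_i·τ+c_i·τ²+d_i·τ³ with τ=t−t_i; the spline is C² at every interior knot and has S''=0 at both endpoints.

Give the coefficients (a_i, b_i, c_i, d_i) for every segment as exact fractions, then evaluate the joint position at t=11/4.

Δ: Δ0=1, Δ1=1, Δ2=-1/3, Δ3=-1, Δ4=-1
row 1: diag=10, rhs=0; c'=3/10, d'=0
row 2: denom=12−3·3/10=111/10; d'=(-8−3·0)/(111/10)=-80/111
row 3: denom=8−3·10/37=266/37; d'=(-4−3·-80/111)/(266/37)=-34/133
row 4: denom=4−1·37/266=1027/266; d'=(0−1·-34/133)/(1027/266)=68/1027
back: M4=68/1027
back: M3=-34/133−37/266·68/1027=-272/1027
back: M2=-80/111−10/37·-272/1027=-2000/3081
back: M1=0−3/10·-2000/3081=200/1027
M: M0=0, M1=200/1027, M2=-2000/3081, M3=-272/1027, M4=68/1027, M5=0
seg 0: a=-3, c=M0/2=0, d=(M1−M0)/(6·2)=50/3081, b=Δ0−h0·(2M0+M1)/6=2881/3081
seg 1: a=-1, c=M1/2=100/1027, d=(M2−M1)/(6·3)=-100/2133, b=Δ1−h1·(2M1+M2)/6=3481/3081
seg 2: a=2, c=M2/2=-1000/3081, d=(M3−M2)/(6·3)=592/27729, b=Δ2−h2·(2M2+M3)/6=1381/3081
seg 3: a=1, c=M3/2=-136/1027, d=(M4−M3)/(6·1)=170/3081, b=Δ3−h3·(2M3+M4)/6=-2843/3081
seg 4: a=0, c=M4/2=34/1027, d=(M5−M4)/(6·1)=-34/3081, b=Δ4−h4·(2M4+M5)/6=-3149/3081
t_q=11/4 → seg 1, τ=3/4; S=-1+3481/3081·τ+100/1027·τ²+-100/2133·τ³=-1933/16432

  seg 0: a=-3 b=2881/3081 c=0 d=50/3081
  seg 1: a=-1 b=3481/3081 c=100/1027 d=-100/2133
  seg 2: a=2 b=1381/3081 c=-1000/3081 d=592/27729
  seg 3: a=1 b=-2843/3081 c=-136/1027 d=170/3081
  seg 4: a=0 b=-3149/3081 c=34/1027 d=-34/3081
S(11/4) = -1933/16432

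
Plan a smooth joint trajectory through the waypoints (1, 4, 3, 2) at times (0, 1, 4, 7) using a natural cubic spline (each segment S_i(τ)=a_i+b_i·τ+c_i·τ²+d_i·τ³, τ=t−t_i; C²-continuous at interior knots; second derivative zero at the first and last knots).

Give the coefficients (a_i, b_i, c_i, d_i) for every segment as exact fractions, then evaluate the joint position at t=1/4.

Δ: Δ0=3, Δ1=-1/3, Δ2=-1/3
row 1: diag=8, rhs=-20; c'=3/8, d'=-5/2
row 2: denom=12−3·3/8=87/8; d'=(0−3·-5/2)/(87/8)=20/29
back: M2=20/29
back: M1=-5/2−3/8·20/29=-80/29
M: M0=0, M1=-80/29, M2=20/29, M3=0
seg 0: a=1, c=M0/2=0, d=(M1−M0)/(6·1)=-40/87, b=Δ0−h0·(2M0+M1)/6=301/87
seg 1: a=4, c=M1/2=-40/29, d=(M2−M1)/(6·3)=50/261, b=Δ1−h1·(2M1+M2)/6=181/87
seg 2: a=3, c=M2/2=10/29, d=(M3−M2)/(6·3)=-10/261, b=Δ2−h2·(2M2+M3)/6=-89/87
t_q=1/4 → seg 0, τ=1/4; S=1+301/87·τ+0·τ²+-40/87·τ³=431/232

  seg 0: a=1 b=301/87 c=0 d=-40/87
  seg 1: a=4 b=181/87 c=-40/29 d=50/261
  seg 2: a=3 b=-89/87 c=10/29 d=-10/261
S(1/4) = 431/232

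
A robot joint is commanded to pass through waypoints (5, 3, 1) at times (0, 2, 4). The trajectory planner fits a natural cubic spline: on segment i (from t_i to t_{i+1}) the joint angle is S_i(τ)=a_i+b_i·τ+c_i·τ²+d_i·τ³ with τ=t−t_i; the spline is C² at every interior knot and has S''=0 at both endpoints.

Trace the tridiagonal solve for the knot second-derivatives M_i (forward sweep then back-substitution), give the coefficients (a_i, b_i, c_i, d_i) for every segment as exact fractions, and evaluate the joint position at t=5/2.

Δ: Δ0=-1, Δ1=-1
row 1: diag=8, rhs=0; c'=1/4, d'=0
back: M1=0
M: M0=0, M1=0, M2=0
seg 0: a=5, c=M0/2=0, d=(M1−M0)/(6·2)=0, b=Δ0−h0·(2M0+M1)/6=-1
seg 1: a=3, c=M1/2=0, d=(M2−M1)/(6·2)=0, b=Δ1−h1·(2M1+M2)/6=-1
t_q=5/2 → seg 1, τ=1/2; S=3+-1·τ+0·τ²+0·τ³=5/2

  seg 0: a=5 b=-1 c=0 d=0
  seg 1: a=3 b=-1 c=0 d=0
S(5/2) = 5/2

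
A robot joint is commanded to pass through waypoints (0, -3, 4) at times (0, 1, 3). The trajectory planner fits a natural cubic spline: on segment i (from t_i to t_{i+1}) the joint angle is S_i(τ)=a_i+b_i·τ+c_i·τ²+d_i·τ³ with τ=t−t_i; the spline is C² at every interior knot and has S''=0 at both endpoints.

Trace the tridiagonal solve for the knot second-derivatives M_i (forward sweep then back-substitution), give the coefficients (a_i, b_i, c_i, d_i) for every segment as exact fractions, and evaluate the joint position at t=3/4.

  seg 0: a=0 b=-49/12 c=0 d=13/12
  seg 1: a=-3 b=-5/6 c=13/4 d=-13/24
S(3/4) = -667/256

Δ: Δ0=-3, Δ1=7/2
row 1: diag=6, rhs=39; c'=1/3, d'=13/2
back: M1=13/2
M: M0=0, M1=13/2, M2=0
seg 0: a=0, c=M0/2=0, d=(M1−M0)/(6·1)=13/12, b=Δ0−h0·(2M0+M1)/6=-49/12
seg 1: a=-3, c=M1/2=13/4, d=(M2−M1)/(6·2)=-13/24, b=Δ1−h1·(2M1+M2)/6=-5/6
t_q=3/4 → seg 0, τ=3/4; S=0+-49/12·τ+0·τ²+13/12·τ³=-667/256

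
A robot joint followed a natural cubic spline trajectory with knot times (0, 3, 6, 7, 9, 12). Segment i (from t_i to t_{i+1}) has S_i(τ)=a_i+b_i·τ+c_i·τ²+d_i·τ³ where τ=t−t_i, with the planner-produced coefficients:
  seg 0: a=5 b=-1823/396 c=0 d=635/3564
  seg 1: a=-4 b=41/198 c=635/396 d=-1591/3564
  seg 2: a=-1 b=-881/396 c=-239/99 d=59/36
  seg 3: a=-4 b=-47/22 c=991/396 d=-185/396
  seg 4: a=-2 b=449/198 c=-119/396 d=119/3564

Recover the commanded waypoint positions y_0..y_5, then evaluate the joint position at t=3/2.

y_0 = S_0(0) = a_0 = 5
y_1 = S_1(0) = a_1 = -4
y_2 = S_2(0) = a_2 = -1
y_3 = S_3(0) = a_3 = -4
y_4 = S_4(0) = a_4 = -2
y_5 = S_4(3) = 3
t_q=3/2 is in segment 0 (τ=3/2); S_0(τ)=-459/352

y_0=5 y_1=-4 y_2=-1 y_3=-4 y_4=-2 y_5=3
S(3/2) = -459/352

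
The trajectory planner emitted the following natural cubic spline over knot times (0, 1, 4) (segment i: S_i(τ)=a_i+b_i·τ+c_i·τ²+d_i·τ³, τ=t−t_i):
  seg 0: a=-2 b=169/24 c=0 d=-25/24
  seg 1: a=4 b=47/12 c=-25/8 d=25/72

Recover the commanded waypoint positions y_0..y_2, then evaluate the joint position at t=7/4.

y_0=-2 y_1=4 y_2=-3
S(7/4) = 2727/512

y_0 = S_0(0) = a_0 = -2
y_1 = S_1(0) = a_1 = 4
y_2 = S_1(3) = -3
t_q=7/4 is in segment 1 (τ=3/4); S_1(τ)=2727/512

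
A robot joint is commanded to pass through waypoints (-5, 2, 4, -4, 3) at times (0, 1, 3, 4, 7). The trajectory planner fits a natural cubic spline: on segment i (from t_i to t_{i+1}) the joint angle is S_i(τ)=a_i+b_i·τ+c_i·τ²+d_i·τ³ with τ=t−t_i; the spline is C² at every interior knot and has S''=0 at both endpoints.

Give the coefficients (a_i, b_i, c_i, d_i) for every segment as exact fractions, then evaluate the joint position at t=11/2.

  seg 0: a=-5 b=2801/375 c=0 d=-176/375
  seg 1: a=2 b=2273/375 c=-176/125 d=-421/750
  seg 2: a=4 b=-473/75 c=-597/125 d=1156/375
  seg 3: a=-4 b=-2479/375 c=559/125 d=-559/1125
S(11/2) = -5531/1000

Δ: Δ0=7, Δ1=1, Δ2=-8, Δ3=7/3
row 1: diag=6, rhs=-36; c'=1/3, d'=-6
row 2: denom=6−2·1/3=16/3; d'=(-54−2·-6)/(16/3)=-63/8
row 3: denom=8−1·3/16=125/16; d'=(62−1·-63/8)/(125/16)=1118/125
back: M3=1118/125
back: M2=-63/8−3/16·1118/125=-1194/125
back: M1=-6−1/3·-1194/125=-352/125
M: M0=0, M1=-352/125, M2=-1194/125, M3=1118/125, M4=0
seg 0: a=-5, c=M0/2=0, d=(M1−M0)/(6·1)=-176/375, b=Δ0−h0·(2M0+M1)/6=2801/375
seg 1: a=2, c=M1/2=-176/125, d=(M2−M1)/(6·2)=-421/750, b=Δ1−h1·(2M1+M2)/6=2273/375
seg 2: a=4, c=M2/2=-597/125, d=(M3−M2)/(6·1)=1156/375, b=Δ2−h2·(2M2+M3)/6=-473/75
seg 3: a=-4, c=M3/2=559/125, d=(M4−M3)/(6·3)=-559/1125, b=Δ3−h3·(2M3+M4)/6=-2479/375
t_q=11/2 → seg 3, τ=3/2; S=-4+-2479/375·τ+559/125·τ²+-559/1125·τ³=-5531/1000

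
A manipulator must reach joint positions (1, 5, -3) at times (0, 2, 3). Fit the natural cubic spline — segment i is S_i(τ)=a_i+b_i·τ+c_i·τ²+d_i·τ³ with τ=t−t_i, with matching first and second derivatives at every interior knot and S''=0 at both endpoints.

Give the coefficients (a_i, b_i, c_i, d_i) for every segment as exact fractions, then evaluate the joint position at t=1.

Δ: Δ0=2, Δ1=-8
row 1: diag=6, rhs=-60; c'=1/6, d'=-10
back: M1=-10
M: M0=0, M1=-10, M2=0
seg 0: a=1, c=M0/2=0, d=(M1−M0)/(6·2)=-5/6, b=Δ0−h0·(2M0+M1)/6=16/3
seg 1: a=5, c=M1/2=-5, d=(M2−M1)/(6·1)=5/3, b=Δ1−h1·(2M1+M2)/6=-14/3
t_q=1 → seg 0, τ=1; S=1+16/3·τ+0·τ²+-5/6·τ³=11/2

  seg 0: a=1 b=16/3 c=0 d=-5/6
  seg 1: a=5 b=-14/3 c=-5 d=5/3
S(1) = 11/2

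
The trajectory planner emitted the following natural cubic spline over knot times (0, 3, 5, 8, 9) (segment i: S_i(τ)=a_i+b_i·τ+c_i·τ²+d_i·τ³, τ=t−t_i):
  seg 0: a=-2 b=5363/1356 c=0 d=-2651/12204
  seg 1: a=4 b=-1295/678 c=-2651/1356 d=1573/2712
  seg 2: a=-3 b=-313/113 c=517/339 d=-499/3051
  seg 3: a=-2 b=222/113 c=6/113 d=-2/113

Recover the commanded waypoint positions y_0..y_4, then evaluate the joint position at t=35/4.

y_0 = S_0(0) = a_0 = -2
y_1 = S_1(0) = a_1 = 4
y_2 = S_2(0) = a_2 = -3
y_3 = S_3(0) = a_3 = -2
y_4 = S_3(1) = 0
t_q=35/4 is in segment 3 (τ=3/4); S_3(τ)=-1823/3616

y_0=-2 y_1=4 y_2=-3 y_3=-2 y_4=0
S(35/4) = -1823/3616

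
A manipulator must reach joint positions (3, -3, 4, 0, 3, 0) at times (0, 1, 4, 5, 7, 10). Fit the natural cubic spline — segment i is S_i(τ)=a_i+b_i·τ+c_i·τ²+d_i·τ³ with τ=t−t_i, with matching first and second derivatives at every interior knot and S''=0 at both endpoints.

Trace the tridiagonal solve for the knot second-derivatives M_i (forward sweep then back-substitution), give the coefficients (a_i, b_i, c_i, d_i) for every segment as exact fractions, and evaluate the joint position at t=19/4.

  seg 0: a=3 b=-11447/1500 c=0 d=2447/1500
  seg 1: a=-3 b=-2053/750 c=2447/500 d=-14417/13500
  seg 2: a=4 b=-3311/1500 c=-1769/375 d=4387/1500
  seg 3: a=0 b=-717/250 c=1217/300 d=-2809/3000
  seg 4: a=3 b=796/375 c=-1171/750 d=1171/6750
S(19/4) = 5919/6400

Δ: Δ0=-6, Δ1=7/3, Δ2=-4, Δ3=3/2, Δ4=-1
row 1: diag=8, rhs=50; c'=3/8, d'=25/4
row 2: denom=8−3·3/8=55/8; d'=(-38−3·25/4)/(55/8)=-454/55
row 3: denom=6−1·8/55=322/55; d'=(33−1·-454/55)/(322/55)=2269/322
row 4: denom=10−2·55/161=1500/161; d'=(-15−2·2269/322)/(1500/161)=-1171/375
back: M4=-1171/375
back: M3=2269/322−55/161·-1171/375=1217/150
back: M2=-454/55−8/55·1217/150=-3538/375
back: M1=25/4−3/8·-3538/375=2447/250
M: M0=0, M1=2447/250, M2=-3538/375, M3=1217/150, M4=-1171/375, M5=0
seg 0: a=3, c=M0/2=0, d=(M1−M0)/(6·1)=2447/1500, b=Δ0−h0·(2M0+M1)/6=-11447/1500
seg 1: a=-3, c=M1/2=2447/500, d=(M2−M1)/(6·3)=-14417/13500, b=Δ1−h1·(2M1+M2)/6=-2053/750
seg 2: a=4, c=M2/2=-1769/375, d=(M3−M2)/(6·1)=4387/1500, b=Δ2−h2·(2M2+M3)/6=-3311/1500
seg 3: a=0, c=M3/2=1217/300, d=(M4−M3)/(6·2)=-2809/3000, b=Δ3−h3·(2M3+M4)/6=-717/250
seg 4: a=3, c=M4/2=-1171/750, d=(M5−M4)/(6·3)=1171/6750, b=Δ4−h4·(2M4+M5)/6=796/375
t_q=19/4 → seg 2, τ=3/4; S=4+-3311/1500·τ+-1769/375·τ²+4387/1500·τ³=5919/6400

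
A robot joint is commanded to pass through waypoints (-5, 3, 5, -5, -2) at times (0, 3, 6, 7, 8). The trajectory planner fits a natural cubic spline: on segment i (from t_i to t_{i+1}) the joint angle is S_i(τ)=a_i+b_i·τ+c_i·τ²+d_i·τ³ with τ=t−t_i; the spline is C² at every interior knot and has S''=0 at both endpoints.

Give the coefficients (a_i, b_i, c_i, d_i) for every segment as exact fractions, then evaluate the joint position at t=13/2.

Δ: Δ0=8/3, Δ1=2/3, Δ2=-10, Δ3=3
row 1: diag=12, rhs=-12; c'=1/4, d'=-1
row 2: denom=8−3·1/4=29/4; d'=(-64−3·-1)/(29/4)=-244/29
row 3: denom=4−1·4/29=112/29; d'=(78−1·-244/29)/(112/29)=179/8
back: M3=179/8
back: M2=-244/29−4/29·179/8=-23/2
back: M1=-1−1/4·-23/2=15/8
M: M0=0, M1=15/8, M2=-23/2, M3=179/8, M4=0
seg 0: a=-5, c=M0/2=0, d=(M1−M0)/(6·3)=5/48, b=Δ0−h0·(2M0+M1)/6=83/48
seg 1: a=3, c=M1/2=15/16, d=(M2−M1)/(6·3)=-107/144, b=Δ1−h1·(2M1+M2)/6=109/24
seg 2: a=5, c=M2/2=-23/4, d=(M3−M2)/(6·1)=271/48, b=Δ2−h2·(2M2+M3)/6=-475/48
seg 3: a=-5, c=M3/2=179/16, d=(M4−M3)/(6·1)=-179/48, b=Δ3−h3·(2M3+M4)/6=-107/24
t_q=13/2 → seg 2, τ=1/2; S=5+-475/48·τ+-23/4·τ²+271/48·τ³=-87/128

  seg 0: a=-5 b=83/48 c=0 d=5/48
  seg 1: a=3 b=109/24 c=15/16 d=-107/144
  seg 2: a=5 b=-475/48 c=-23/4 d=271/48
  seg 3: a=-5 b=-107/24 c=179/16 d=-179/48
S(13/2) = -87/128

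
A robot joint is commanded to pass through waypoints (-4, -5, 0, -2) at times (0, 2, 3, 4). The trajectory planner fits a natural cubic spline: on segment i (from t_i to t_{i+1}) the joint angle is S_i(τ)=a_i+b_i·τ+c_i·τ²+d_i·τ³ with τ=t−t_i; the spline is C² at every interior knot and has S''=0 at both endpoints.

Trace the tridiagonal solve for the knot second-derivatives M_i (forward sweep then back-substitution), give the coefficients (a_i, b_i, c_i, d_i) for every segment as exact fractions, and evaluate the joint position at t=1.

  seg 0: a=-4 b=-139/46 c=0 d=29/46
  seg 1: a=-5 b=209/46 c=87/23 d=-153/46
  seg 2: a=0 b=49/23 c=-285/46 d=95/46
S(1) = -147/23

Δ: Δ0=-1/2, Δ1=5, Δ2=-2
row 1: diag=6, rhs=33; c'=1/6, d'=11/2
row 2: denom=4−1·1/6=23/6; d'=(-42−1·11/2)/(23/6)=-285/23
back: M2=-285/23
back: M1=11/2−1/6·-285/23=174/23
M: M0=0, M1=174/23, M2=-285/23, M3=0
seg 0: a=-4, c=M0/2=0, d=(M1−M0)/(6·2)=29/46, b=Δ0−h0·(2M0+M1)/6=-139/46
seg 1: a=-5, c=M1/2=87/23, d=(M2−M1)/(6·1)=-153/46, b=Δ1−h1·(2M1+M2)/6=209/46
seg 2: a=0, c=M2/2=-285/46, d=(M3−M2)/(6·1)=95/46, b=Δ2−h2·(2M2+M3)/6=49/23
t_q=1 → seg 0, τ=1; S=-4+-139/46·τ+0·τ²+29/46·τ³=-147/23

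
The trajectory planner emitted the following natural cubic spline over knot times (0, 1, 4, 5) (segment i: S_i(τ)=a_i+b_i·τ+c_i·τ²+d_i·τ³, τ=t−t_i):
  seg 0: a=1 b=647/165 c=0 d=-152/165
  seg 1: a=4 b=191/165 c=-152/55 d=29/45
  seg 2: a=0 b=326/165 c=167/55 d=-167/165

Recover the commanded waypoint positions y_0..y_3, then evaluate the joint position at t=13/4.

y_0 = S_0(0) = a_0 = 1
y_1 = S_1(0) = a_1 = 4
y_2 = S_2(0) = a_2 = 0
y_3 = S_2(1) = 4
t_q=13/4 is in segment 1 (τ=9/4); S_1(τ)=-161/3520

y_0=1 y_1=4 y_2=0 y_3=4
S(13/4) = -161/3520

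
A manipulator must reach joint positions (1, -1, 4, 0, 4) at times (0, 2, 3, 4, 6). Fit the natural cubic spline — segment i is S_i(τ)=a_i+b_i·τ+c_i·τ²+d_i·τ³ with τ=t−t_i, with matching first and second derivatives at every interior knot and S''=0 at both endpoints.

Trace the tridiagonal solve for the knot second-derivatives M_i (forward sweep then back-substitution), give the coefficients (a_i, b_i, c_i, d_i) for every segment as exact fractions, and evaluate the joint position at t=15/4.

Δ: Δ0=-1, Δ1=5, Δ2=-4, Δ3=2
row 1: diag=6, rhs=36; c'=1/6, d'=6
row 2: denom=4−1·1/6=23/6; d'=(-54−1·6)/(23/6)=-360/23
row 3: denom=6−1·6/23=132/23; d'=(36−1·-360/23)/(132/23)=9
back: M3=9
back: M2=-360/23−6/23·9=-18
back: M1=6−1/6·-18=9
M: M0=0, M1=9, M2=-18, M3=9, M4=0
seg 0: a=1, c=M0/2=0, d=(M1−M0)/(6·2)=3/4, b=Δ0−h0·(2M0+M1)/6=-4
seg 1: a=-1, c=M1/2=9/2, d=(M2−M1)/(6·1)=-9/2, b=Δ1−h1·(2M1+M2)/6=5
seg 2: a=4, c=M2/2=-9, d=(M3−M2)/(6·1)=9/2, b=Δ2−h2·(2M2+M3)/6=1/2
seg 3: a=0, c=M3/2=9/2, d=(M4−M3)/(6·2)=-3/4, b=Δ3−h3·(2M3+M4)/6=-4
t_q=15/4 → seg 2, τ=3/4; S=4+1/2·τ+-9·τ²+9/2·τ³=155/128

  seg 0: a=1 b=-4 c=0 d=3/4
  seg 1: a=-1 b=5 c=9/2 d=-9/2
  seg 2: a=4 b=1/2 c=-9 d=9/2
  seg 3: a=0 b=-4 c=9/2 d=-3/4
S(15/4) = 155/128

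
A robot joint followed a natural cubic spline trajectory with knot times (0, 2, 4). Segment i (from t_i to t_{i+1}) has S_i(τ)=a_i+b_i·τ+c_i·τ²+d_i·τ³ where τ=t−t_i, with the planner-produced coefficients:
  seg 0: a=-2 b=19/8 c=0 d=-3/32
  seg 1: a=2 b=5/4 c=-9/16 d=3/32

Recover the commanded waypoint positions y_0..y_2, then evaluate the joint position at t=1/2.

y_0=-2 y_1=2 y_2=3
S(1/2) = -211/256

y_0 = S_0(0) = a_0 = -2
y_1 = S_1(0) = a_1 = 2
y_2 = S_1(2) = 3
t_q=1/2 is in segment 0 (τ=1/2); S_0(τ)=-211/256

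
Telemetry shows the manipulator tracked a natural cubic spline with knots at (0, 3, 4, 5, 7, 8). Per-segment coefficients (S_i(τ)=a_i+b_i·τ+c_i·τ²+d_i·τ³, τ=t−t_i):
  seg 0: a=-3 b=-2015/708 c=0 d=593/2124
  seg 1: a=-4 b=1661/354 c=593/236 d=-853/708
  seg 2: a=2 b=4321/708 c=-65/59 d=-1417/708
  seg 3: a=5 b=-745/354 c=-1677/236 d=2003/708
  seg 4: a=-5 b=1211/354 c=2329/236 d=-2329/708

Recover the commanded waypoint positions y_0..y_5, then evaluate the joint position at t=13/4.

y_0 = S_0(0) = a_0 = -3
y_1 = S_1(0) = a_1 = -4
y_2 = S_2(0) = a_2 = 2
y_3 = S_3(0) = a_3 = 5
y_4 = S_4(0) = a_4 = -5
y_5 = S_4(1) = 5
t_q=13/4 is in segment 1 (τ=1/4); S_1(τ)=-40611/15104

y_0=-3 y_1=-4 y_2=2 y_3=5 y_4=-5 y_5=5
S(13/4) = -40611/15104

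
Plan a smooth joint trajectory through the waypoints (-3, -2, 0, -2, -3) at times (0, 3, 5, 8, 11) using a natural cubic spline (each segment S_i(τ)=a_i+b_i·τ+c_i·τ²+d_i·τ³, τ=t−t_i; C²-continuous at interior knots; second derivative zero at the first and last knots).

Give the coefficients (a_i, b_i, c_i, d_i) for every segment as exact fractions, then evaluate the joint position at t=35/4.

  seg 0: a=-3 b=1/177 c=0 d=58/1593
  seg 1: a=-2 b=175/177 c=58/177 d=-19/118
  seg 2: a=0 b=65/177 c=-113/177 d=52/531
  seg 3: a=-2 b=-145/177 c=43/177 d=-43/1593
S(35/4) = -9399/3776

Δ: Δ0=1/3, Δ1=1, Δ2=-2/3, Δ3=-1/3
row 1: diag=10, rhs=4; c'=1/5, d'=2/5
row 2: denom=10−2·1/5=48/5; d'=(-10−2·2/5)/(48/5)=-9/8
row 3: denom=12−3·5/16=177/16; d'=(2−3·-9/8)/(177/16)=86/177
back: M3=86/177
back: M2=-9/8−5/16·86/177=-226/177
back: M1=2/5−1/5·-226/177=116/177
M: M0=0, M1=116/177, M2=-226/177, M3=86/177, M4=0
seg 0: a=-3, c=M0/2=0, d=(M1−M0)/(6·3)=58/1593, b=Δ0−h0·(2M0+M1)/6=1/177
seg 1: a=-2, c=M1/2=58/177, d=(M2−M1)/(6·2)=-19/118, b=Δ1−h1·(2M1+M2)/6=175/177
seg 2: a=0, c=M2/2=-113/177, d=(M3−M2)/(6·3)=52/531, b=Δ2−h2·(2M2+M3)/6=65/177
seg 3: a=-2, c=M3/2=43/177, d=(M4−M3)/(6·3)=-43/1593, b=Δ3−h3·(2M3+M4)/6=-145/177
t_q=35/4 → seg 3, τ=3/4; S=-2+-145/177·τ+43/177·τ²+-43/1593·τ³=-9399/3776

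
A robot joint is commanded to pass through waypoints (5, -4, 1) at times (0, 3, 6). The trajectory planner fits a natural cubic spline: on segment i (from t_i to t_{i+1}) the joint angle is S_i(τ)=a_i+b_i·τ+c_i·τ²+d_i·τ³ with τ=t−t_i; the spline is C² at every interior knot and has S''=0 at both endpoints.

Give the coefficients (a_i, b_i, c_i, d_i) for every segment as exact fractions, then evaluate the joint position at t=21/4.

  seg 0: a=5 b=-25/6 c=0 d=7/54
  seg 1: a=-4 b=-2/3 c=7/6 d=-7/54
S(21/4) = -137/128

Δ: Δ0=-3, Δ1=5/3
row 1: diag=12, rhs=28; c'=1/4, d'=7/3
back: M1=7/3
M: M0=0, M1=7/3, M2=0
seg 0: a=5, c=M0/2=0, d=(M1−M0)/(6·3)=7/54, b=Δ0−h0·(2M0+M1)/6=-25/6
seg 1: a=-4, c=M1/2=7/6, d=(M2−M1)/(6·3)=-7/54, b=Δ1−h1·(2M1+M2)/6=-2/3
t_q=21/4 → seg 1, τ=9/4; S=-4+-2/3·τ+7/6·τ²+-7/54·τ³=-137/128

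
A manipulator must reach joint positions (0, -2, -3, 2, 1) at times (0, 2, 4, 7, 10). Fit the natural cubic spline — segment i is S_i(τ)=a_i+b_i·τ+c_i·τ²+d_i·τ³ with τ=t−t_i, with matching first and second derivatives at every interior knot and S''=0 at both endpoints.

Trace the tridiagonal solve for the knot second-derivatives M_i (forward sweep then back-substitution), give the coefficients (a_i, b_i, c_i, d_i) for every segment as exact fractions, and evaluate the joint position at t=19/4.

  seg 0: a=0 b=-823/840 c=0 d=-17/3360
  seg 1: a=-2 b=-437/420 c=-17/560 d=101/672
  seg 2: a=-3 b=77/120 c=61/70 d=-89/504
  seg 3: a=2 b=463/420 c=-201/280 d=67/840
S(19/4) = -37687/17920

Δ: Δ0=-1, Δ1=-1/2, Δ2=5/3, Δ3=-1/3
row 1: diag=8, rhs=3; c'=1/4, d'=3/8
row 2: denom=10−2·1/4=19/2; d'=(13−2·3/8)/(19/2)=49/38
row 3: denom=12−3·6/19=210/19; d'=(-12−3·49/38)/(210/19)=-201/140
back: M3=-201/140
back: M2=49/38−6/19·-201/140=61/35
back: M1=3/8−1/4·61/35=-17/280
M: M0=0, M1=-17/280, M2=61/35, M3=-201/140, M4=0
seg 0: a=0, c=M0/2=0, d=(M1−M0)/(6·2)=-17/3360, b=Δ0−h0·(2M0+M1)/6=-823/840
seg 1: a=-2, c=M1/2=-17/560, d=(M2−M1)/(6·2)=101/672, b=Δ1−h1·(2M1+M2)/6=-437/420
seg 2: a=-3, c=M2/2=61/70, d=(M3−M2)/(6·3)=-89/504, b=Δ2−h2·(2M2+M3)/6=77/120
seg 3: a=2, c=M3/2=-201/280, d=(M4−M3)/(6·3)=67/840, b=Δ3−h3·(2M3+M4)/6=463/420
t_q=19/4 → seg 2, τ=3/4; S=-3+77/120·τ+61/70·τ²+-89/504·τ³=-37687/17920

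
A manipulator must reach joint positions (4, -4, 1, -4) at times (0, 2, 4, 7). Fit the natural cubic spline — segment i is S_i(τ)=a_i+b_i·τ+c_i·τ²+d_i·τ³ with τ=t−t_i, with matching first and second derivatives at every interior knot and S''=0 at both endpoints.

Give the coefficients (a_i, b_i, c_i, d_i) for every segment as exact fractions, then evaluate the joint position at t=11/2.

Δ: Δ0=-4, Δ1=5/2, Δ2=-5/3
row 1: diag=8, rhs=39; c'=1/4, d'=39/8
row 2: denom=10−2·1/4=19/2; d'=(-25−2·39/8)/(19/2)=-139/38
back: M2=-139/38
back: M1=39/8−1/4·-139/38=110/19
M: M0=0, M1=110/19, M2=-139/38, M3=0
seg 0: a=4, c=M0/2=0, d=(M1−M0)/(6·2)=55/114, b=Δ0−h0·(2M0+M1)/6=-338/57
seg 1: a=-4, c=M1/2=55/19, d=(M2−M1)/(6·2)=-359/456, b=Δ1−h1·(2M1+M2)/6=-8/57
seg 2: a=1, c=M2/2=-139/76, d=(M3−M2)/(6·3)=139/684, b=Δ2−h2·(2M2+M3)/6=227/114
t_q=11/2 → seg 2, τ=3/2; S=1+227/114·τ+-139/76·τ²+139/684·τ³=339/608

  seg 0: a=4 b=-338/57 c=0 d=55/114
  seg 1: a=-4 b=-8/57 c=55/19 d=-359/456
  seg 2: a=1 b=227/114 c=-139/76 d=139/684
S(11/2) = 339/608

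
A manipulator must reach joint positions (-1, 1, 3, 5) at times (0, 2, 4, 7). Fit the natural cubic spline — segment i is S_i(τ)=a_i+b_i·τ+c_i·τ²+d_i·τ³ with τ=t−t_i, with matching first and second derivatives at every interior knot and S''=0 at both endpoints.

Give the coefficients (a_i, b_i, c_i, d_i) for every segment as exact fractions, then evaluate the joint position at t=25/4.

Δ: Δ0=1, Δ1=1, Δ2=2/3
row 1: diag=8, rhs=0; c'=1/4, d'=0
row 2: denom=10−2·1/4=19/2; d'=(-2−2·0)/(19/2)=-4/19
back: M2=-4/19
back: M1=0−1/4·-4/19=1/19
M: M0=0, M1=1/19, M2=-4/19, M3=0
seg 0: a=-1, c=M0/2=0, d=(M1−M0)/(6·2)=1/228, b=Δ0−h0·(2M0+M1)/6=56/57
seg 1: a=1, c=M1/2=1/38, d=(M2−M1)/(6·2)=-5/228, b=Δ1−h1·(2M1+M2)/6=59/57
seg 2: a=3, c=M2/2=-2/19, d=(M3−M2)/(6·3)=2/171, b=Δ2−h2·(2M2+M3)/6=50/57
t_q=25/4 → seg 2, τ=9/4; S=3+50/57·τ+-2/19·τ²+2/171·τ³=2781/608

  seg 0: a=-1 b=56/57 c=0 d=1/228
  seg 1: a=1 b=59/57 c=1/38 d=-5/228
  seg 2: a=3 b=50/57 c=-2/19 d=2/171
S(25/4) = 2781/608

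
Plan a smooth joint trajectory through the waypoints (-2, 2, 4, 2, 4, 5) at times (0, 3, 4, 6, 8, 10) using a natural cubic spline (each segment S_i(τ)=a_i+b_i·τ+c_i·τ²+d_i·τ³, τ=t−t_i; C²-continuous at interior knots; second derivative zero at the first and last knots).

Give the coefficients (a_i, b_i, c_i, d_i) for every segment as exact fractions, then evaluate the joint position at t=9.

  seg 0: a=-2 b=3181/3846 c=0 d=649/11538
  seg 1: a=2 b=4511/1923 c=649/1282 d=-3277/3846
  seg 2: a=4 b=3085/3846 c=-1314/641 d=8837/15384
  seg 3: a=2 b=-970/1923 c=3581/2564 d=-4957/15384
  seg 4: a=4 b=4675/3846 c=-344/641 d=172/1923
S(9) = 6113/1282

Δ: Δ0=4/3, Δ1=2, Δ2=-1, Δ3=1, Δ4=1/2
row 1: diag=8, rhs=4; c'=1/8, d'=1/2
row 2: denom=6−1·1/8=47/8; d'=(-18−1·1/2)/(47/8)=-148/47
row 3: denom=8−2·16/47=344/47; d'=(12−2·-148/47)/(344/47)=5/2
row 4: denom=8−2·47/172=641/86; d'=(-3−2·5/2)/(641/86)=-688/641
back: M4=-688/641
back: M3=5/2−47/172·-688/641=3581/1282
back: M2=-148/47−16/47·3581/1282=-2628/641
back: M1=1/2−1/8·-2628/641=649/641
M: M0=0, M1=649/641, M2=-2628/641, M3=3581/1282, M4=-688/641, M5=0
seg 0: a=-2, c=M0/2=0, d=(M1−M0)/(6·3)=649/11538, b=Δ0−h0·(2M0+M1)/6=3181/3846
seg 1: a=2, c=M1/2=649/1282, d=(M2−M1)/(6·1)=-3277/3846, b=Δ1−h1·(2M1+M2)/6=4511/1923
seg 2: a=4, c=M2/2=-1314/641, d=(M3−M2)/(6·2)=8837/15384, b=Δ2−h2·(2M2+M3)/6=3085/3846
seg 3: a=2, c=M3/2=3581/2564, d=(M4−M3)/(6·2)=-4957/15384, b=Δ3−h3·(2M3+M4)/6=-970/1923
seg 4: a=4, c=M4/2=-344/641, d=(M5−M4)/(6·2)=172/1923, b=Δ4−h4·(2M4+M5)/6=4675/3846
t_q=9 → seg 4, τ=1; S=4+4675/3846·τ+-344/641·τ²+172/1923·τ³=6113/1282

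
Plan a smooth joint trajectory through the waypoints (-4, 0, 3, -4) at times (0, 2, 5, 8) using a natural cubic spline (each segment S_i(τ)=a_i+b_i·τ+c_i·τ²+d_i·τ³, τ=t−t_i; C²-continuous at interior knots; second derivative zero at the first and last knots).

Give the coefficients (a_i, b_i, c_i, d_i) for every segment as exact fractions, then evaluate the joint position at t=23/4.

Δ: Δ0=2, Δ1=1, Δ2=-7/3
row 1: diag=10, rhs=-6; c'=3/10, d'=-3/5
row 2: denom=12−3·3/10=111/10; d'=(-20−3·-3/5)/(111/10)=-182/111
back: M2=-182/111
back: M1=-3/5−3/10·-182/111=-4/37
M: M0=0, M1=-4/37, M2=-182/111, M3=0
seg 0: a=-4, c=M0/2=0, d=(M1−M0)/(6·2)=-1/111, b=Δ0−h0·(2M0+M1)/6=226/111
seg 1: a=0, c=M1/2=-2/37, d=(M2−M1)/(6·3)=-85/999, b=Δ1−h1·(2M1+M2)/6=214/111
seg 2: a=3, c=M2/2=-91/111, d=(M3−M2)/(6·3)=91/999, b=Δ2−h2·(2M2+M3)/6=-77/111
t_q=23/4 → seg 2, τ=3/4; S=3+-77/111·τ+-91/111·τ²+91/999·τ³=4871/2368

  seg 0: a=-4 b=226/111 c=0 d=-1/111
  seg 1: a=0 b=214/111 c=-2/37 d=-85/999
  seg 2: a=3 b=-77/111 c=-91/111 d=91/999
S(23/4) = 4871/2368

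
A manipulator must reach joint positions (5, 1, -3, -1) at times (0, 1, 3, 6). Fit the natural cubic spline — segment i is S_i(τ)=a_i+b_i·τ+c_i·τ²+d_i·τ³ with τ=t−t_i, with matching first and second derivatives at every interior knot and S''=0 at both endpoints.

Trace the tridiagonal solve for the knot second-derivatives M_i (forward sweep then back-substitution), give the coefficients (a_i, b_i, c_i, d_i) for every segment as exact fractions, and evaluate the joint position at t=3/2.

  seg 0: a=5 b=-179/42 c=0 d=11/42
  seg 1: a=1 b=-73/21 c=11/14 d=-1/42
  seg 2: a=-3 b=-13/21 c=9/14 d=-1/14
S(3/2) = -61/112

Δ: Δ0=-4, Δ1=-2, Δ2=2/3
row 1: diag=6, rhs=12; c'=1/3, d'=2
row 2: denom=10−2·1/3=28/3; d'=(16−2·2)/(28/3)=9/7
back: M2=9/7
back: M1=2−1/3·9/7=11/7
M: M0=0, M1=11/7, M2=9/7, M3=0
seg 0: a=5, c=M0/2=0, d=(M1−M0)/(6·1)=11/42, b=Δ0−h0·(2M0+M1)/6=-179/42
seg 1: a=1, c=M1/2=11/14, d=(M2−M1)/(6·2)=-1/42, b=Δ1−h1·(2M1+M2)/6=-73/21
seg 2: a=-3, c=M2/2=9/14, d=(M3−M2)/(6·3)=-1/14, b=Δ2−h2·(2M2+M3)/6=-13/21
t_q=3/2 → seg 1, τ=1/2; S=1+-73/21·τ+11/14·τ²+-1/42·τ³=-61/112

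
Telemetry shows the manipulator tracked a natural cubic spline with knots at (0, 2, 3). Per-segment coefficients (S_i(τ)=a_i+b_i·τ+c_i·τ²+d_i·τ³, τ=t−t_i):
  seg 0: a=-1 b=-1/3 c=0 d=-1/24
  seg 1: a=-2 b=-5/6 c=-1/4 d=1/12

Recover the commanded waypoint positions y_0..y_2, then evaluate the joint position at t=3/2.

y_0=-1 y_1=-2 y_2=-3
S(3/2) = -105/64

y_0 = S_0(0) = a_0 = -1
y_1 = S_1(0) = a_1 = -2
y_2 = S_1(1) = -3
t_q=3/2 is in segment 0 (τ=3/2); S_0(τ)=-105/64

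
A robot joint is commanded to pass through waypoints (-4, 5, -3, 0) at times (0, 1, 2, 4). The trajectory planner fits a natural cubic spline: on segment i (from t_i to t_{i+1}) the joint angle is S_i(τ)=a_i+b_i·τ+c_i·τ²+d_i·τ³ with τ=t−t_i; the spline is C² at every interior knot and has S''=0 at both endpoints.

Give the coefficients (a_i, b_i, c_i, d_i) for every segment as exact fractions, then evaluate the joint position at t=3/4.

Δ: Δ0=9, Δ1=-8, Δ2=3/2
row 1: diag=4, rhs=-102; c'=1/4, d'=-51/2
row 2: denom=6−1·1/4=23/4; d'=(57−1·-51/2)/(23/4)=330/23
back: M2=330/23
back: M1=-51/2−1/4·330/23=-669/23
M: M0=0, M1=-669/23, M2=330/23, M3=0
seg 0: a=-4, c=M0/2=0, d=(M1−M0)/(6·1)=-223/46, b=Δ0−h0·(2M0+M1)/6=637/46
seg 1: a=5, c=M1/2=-669/46, d=(M2−M1)/(6·1)=333/46, b=Δ1−h1·(2M1+M2)/6=-16/23
seg 2: a=-3, c=M2/2=165/23, d=(M3−M2)/(6·2)=-55/46, b=Δ2−h2·(2M2+M3)/6=-371/46
t_q=3/4 → seg 0, τ=3/4; S=-4+637/46·τ+0·τ²+-223/46·τ³=12779/2944

  seg 0: a=-4 b=637/46 c=0 d=-223/46
  seg 1: a=5 b=-16/23 c=-669/46 d=333/46
  seg 2: a=-3 b=-371/46 c=165/23 d=-55/46
S(3/4) = 12779/2944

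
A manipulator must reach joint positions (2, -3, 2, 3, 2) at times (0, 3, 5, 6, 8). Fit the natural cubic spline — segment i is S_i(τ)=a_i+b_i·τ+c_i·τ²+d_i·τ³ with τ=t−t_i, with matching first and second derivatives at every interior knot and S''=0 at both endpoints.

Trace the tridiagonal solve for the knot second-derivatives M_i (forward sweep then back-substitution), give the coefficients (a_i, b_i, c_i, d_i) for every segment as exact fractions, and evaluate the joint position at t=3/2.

  seg 0: a=2 b=-6155/1956 c=0 d=965/5868
  seg 1: a=-3 b=1265/978 c=965/652 d=-1715/3912
  seg 2: a=2 b=955/489 c=-375/326 d=193/978
  seg 3: a=3 b=239/978 c=-91/163 d=91/978
S(3/2) = -11293/5216

Δ: Δ0=-5/3, Δ1=5/2, Δ2=1, Δ3=-1/2
row 1: diag=10, rhs=25; c'=1/5, d'=5/2
row 2: denom=6−2·1/5=28/5; d'=(-9−2·5/2)/(28/5)=-5/2
row 3: denom=6−1·5/28=163/28; d'=(-9−1·-5/2)/(163/28)=-182/163
back: M3=-182/163
back: M2=-5/2−5/28·-182/163=-375/163
back: M1=5/2−1/5·-375/163=965/326
M: M0=0, M1=965/326, M2=-375/163, M3=-182/163, M4=0
seg 0: a=2, c=M0/2=0, d=(M1−M0)/(6·3)=965/5868, b=Δ0−h0·(2M0+M1)/6=-6155/1956
seg 1: a=-3, c=M1/2=965/652, d=(M2−M1)/(6·2)=-1715/3912, b=Δ1−h1·(2M1+M2)/6=1265/978
seg 2: a=2, c=M2/2=-375/326, d=(M3−M2)/(6·1)=193/978, b=Δ2−h2·(2M2+M3)/6=955/489
seg 3: a=3, c=M3/2=-91/163, d=(M4−M3)/(6·2)=91/978, b=Δ3−h3·(2M3+M4)/6=239/978
t_q=3/2 → seg 0, τ=3/2; S=2+-6155/1956·τ+0·τ²+965/5868·τ³=-11293/5216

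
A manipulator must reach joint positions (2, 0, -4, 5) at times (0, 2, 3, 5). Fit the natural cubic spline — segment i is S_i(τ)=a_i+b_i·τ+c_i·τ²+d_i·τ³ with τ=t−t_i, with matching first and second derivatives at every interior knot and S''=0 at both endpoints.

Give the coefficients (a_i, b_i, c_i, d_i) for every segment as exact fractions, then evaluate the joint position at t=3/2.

Δ: Δ0=-1, Δ1=-4, Δ2=9/2
row 1: diag=6, rhs=-18; c'=1/6, d'=-3
row 2: denom=6−1·1/6=35/6; d'=(51−1·-3)/(35/6)=324/35
back: M2=324/35
back: M1=-3−1/6·324/35=-159/35
M: M0=0, M1=-159/35, M2=324/35, M3=0
seg 0: a=2, c=M0/2=0, d=(M1−M0)/(6·2)=-53/140, b=Δ0−h0·(2M0+M1)/6=18/35
seg 1: a=0, c=M1/2=-159/70, d=(M2−M1)/(6·1)=23/10, b=Δ1−h1·(2M1+M2)/6=-141/35
seg 2: a=-4, c=M2/2=162/35, d=(M3−M2)/(6·2)=-27/35, b=Δ2−h2·(2M2+M3)/6=-117/70
t_q=3/2 → seg 0, τ=3/2; S=2+18/35·τ+0·τ²+-53/140·τ³=239/160

  seg 0: a=2 b=18/35 c=0 d=-53/140
  seg 1: a=0 b=-141/35 c=-159/70 d=23/10
  seg 2: a=-4 b=-117/70 c=162/35 d=-27/35
S(3/2) = 239/160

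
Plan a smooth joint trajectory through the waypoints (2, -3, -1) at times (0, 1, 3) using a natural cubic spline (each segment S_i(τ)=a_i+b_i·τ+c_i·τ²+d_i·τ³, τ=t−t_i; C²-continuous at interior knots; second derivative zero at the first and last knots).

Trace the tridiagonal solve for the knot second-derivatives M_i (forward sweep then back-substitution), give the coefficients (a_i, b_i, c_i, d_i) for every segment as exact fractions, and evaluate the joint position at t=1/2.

  seg 0: a=2 b=-6 c=0 d=1
  seg 1: a=-3 b=-3 c=3 d=-1/2
S(1/2) = -7/8

Δ: Δ0=-5, Δ1=1
row 1: diag=6, rhs=36; c'=1/3, d'=6
back: M1=6
M: M0=0, M1=6, M2=0
seg 0: a=2, c=M0/2=0, d=(M1−M0)/(6·1)=1, b=Δ0−h0·(2M0+M1)/6=-6
seg 1: a=-3, c=M1/2=3, d=(M2−M1)/(6·2)=-1/2, b=Δ1−h1·(2M1+M2)/6=-3
t_q=1/2 → seg 0, τ=1/2; S=2+-6·τ+0·τ²+1·τ³=-7/8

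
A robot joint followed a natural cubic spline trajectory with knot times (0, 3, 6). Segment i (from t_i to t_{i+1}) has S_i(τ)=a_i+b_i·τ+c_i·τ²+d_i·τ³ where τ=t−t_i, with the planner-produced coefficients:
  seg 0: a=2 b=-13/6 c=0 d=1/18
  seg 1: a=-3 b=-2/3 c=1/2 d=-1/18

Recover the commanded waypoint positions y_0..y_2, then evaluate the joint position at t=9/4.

y_0=2 y_1=-3 y_2=-2
S(9/4) = -287/128

y_0 = S_0(0) = a_0 = 2
y_1 = S_1(0) = a_1 = -3
y_2 = S_1(3) = -2
t_q=9/4 is in segment 0 (τ=9/4); S_0(τ)=-287/128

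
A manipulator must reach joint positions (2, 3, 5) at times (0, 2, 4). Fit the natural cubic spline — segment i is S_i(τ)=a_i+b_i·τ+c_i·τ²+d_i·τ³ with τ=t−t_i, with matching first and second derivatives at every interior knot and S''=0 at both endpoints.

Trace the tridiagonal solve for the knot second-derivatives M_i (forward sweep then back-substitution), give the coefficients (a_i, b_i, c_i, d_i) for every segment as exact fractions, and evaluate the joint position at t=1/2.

  seg 0: a=2 b=3/8 c=0 d=1/32
  seg 1: a=3 b=3/4 c=3/16 d=-1/32
S(1/2) = 561/256

Δ: Δ0=1/2, Δ1=1
row 1: diag=8, rhs=3; c'=1/4, d'=3/8
back: M1=3/8
M: M0=0, M1=3/8, M2=0
seg 0: a=2, c=M0/2=0, d=(M1−M0)/(6·2)=1/32, b=Δ0−h0·(2M0+M1)/6=3/8
seg 1: a=3, c=M1/2=3/16, d=(M2−M1)/(6·2)=-1/32, b=Δ1−h1·(2M1+M2)/6=3/4
t_q=1/2 → seg 0, τ=1/2; S=2+3/8·τ+0·τ²+1/32·τ³=561/256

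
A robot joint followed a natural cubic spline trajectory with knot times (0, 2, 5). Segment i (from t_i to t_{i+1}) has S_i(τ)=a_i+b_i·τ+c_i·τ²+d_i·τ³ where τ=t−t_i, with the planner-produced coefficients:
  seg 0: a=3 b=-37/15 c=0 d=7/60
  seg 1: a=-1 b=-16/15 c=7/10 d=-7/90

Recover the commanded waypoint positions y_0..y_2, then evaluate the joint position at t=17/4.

y_0=3 y_1=-1 y_2=0
S(17/4) = -95/128

y_0 = S_0(0) = a_0 = 3
y_1 = S_1(0) = a_1 = -1
y_2 = S_1(3) = 0
t_q=17/4 is in segment 1 (τ=9/4); S_1(τ)=-95/128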